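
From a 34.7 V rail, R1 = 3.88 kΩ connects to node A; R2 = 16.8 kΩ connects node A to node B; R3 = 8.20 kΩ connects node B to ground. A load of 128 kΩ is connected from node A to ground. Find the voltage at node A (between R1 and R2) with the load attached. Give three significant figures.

Below node A the series string R2+R3 = 25.00 kΩ sits in parallel with the 128 kΩ load: 20.92 kΩ.
V_A = 34.7 × 20.92/(3.88 + 20.92) = 29.3 V.

V ≈ 29.3 V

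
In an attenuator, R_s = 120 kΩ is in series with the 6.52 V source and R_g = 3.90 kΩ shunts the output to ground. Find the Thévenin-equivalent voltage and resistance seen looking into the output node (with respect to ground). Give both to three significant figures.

V_th = 0.205 V, R_th = 3.78 kΩ

V_th is the open-circuit tap voltage: 6.52 × 3.90/(120 + 3.90) = 0.205 V.
With the supply zeroed, R_s and R_g appear in parallel from the tap: R_th = R_s‖R_g = (120 × 3.90)/123.9 = 3.78 kΩ.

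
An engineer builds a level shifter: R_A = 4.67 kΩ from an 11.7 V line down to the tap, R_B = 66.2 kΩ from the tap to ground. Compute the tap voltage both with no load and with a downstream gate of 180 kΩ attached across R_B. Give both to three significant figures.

Unloaded: 10.9 V; loaded: 10.7 V

Open-circuit: V = 11.7 × 66.2/(4.67 + 66.2) = 10.9 V.
With the load, R_B becomes R_B‖R_L = 48.40 kΩ, so V = 11.7 × 48.40/53.07 = 10.7 V.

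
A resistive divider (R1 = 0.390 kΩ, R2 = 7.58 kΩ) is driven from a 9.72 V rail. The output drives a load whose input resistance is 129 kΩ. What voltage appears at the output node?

V_out ≈ 9.22 V

The load sits in parallel with R2: R2‖R_L = (7580 × 129000) / (7580 + 129000) = 7159 Ω.
V_out = 9.72 × 7159 / (390 + 7159) = 9.72 × 7159/7549 = 9.22 V.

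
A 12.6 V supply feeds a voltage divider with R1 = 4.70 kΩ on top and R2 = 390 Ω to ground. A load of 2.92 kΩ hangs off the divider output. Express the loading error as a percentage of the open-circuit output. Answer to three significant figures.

The divider's output (Thévenin) resistance is R1‖R2 = 360.1 Ω.
Fractional drop under load = R_th/(R_th + R_L) = 360.1 / (360.1 + 2920) = 0.1098.
So the output falls by 11.0 %.

11.0 %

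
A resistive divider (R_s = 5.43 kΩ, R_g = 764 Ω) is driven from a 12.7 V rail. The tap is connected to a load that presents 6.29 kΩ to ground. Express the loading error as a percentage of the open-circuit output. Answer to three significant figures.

Unloaded V = 12.7 × 764/6194 = 1.5665 V.
Loaded: R_g‖R_L = 681.3 Ω, giving V = 12.7 × 681.3/6111 = 1.4157 V.
Drop = (1.5665 − 1.4157) / 1.5665 = 9.62 %.

9.62 %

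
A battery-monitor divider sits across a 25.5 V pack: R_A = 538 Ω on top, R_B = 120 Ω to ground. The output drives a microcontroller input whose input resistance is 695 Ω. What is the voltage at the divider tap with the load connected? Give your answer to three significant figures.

V_out ≈ 4.08 V

The load sits in parallel with R_B: R_B‖R_L = (120 × 695) / (120 + 695) = 102.3 Ω.
V_out = 25.5 × 102.3 / (538 + 102.3) = 25.5 × 102.3/640.3 = 4.08 V.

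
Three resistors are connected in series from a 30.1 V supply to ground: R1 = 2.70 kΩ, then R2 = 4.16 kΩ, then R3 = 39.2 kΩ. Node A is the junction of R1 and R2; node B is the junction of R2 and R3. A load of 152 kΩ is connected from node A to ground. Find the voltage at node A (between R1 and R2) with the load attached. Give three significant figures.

Below node A the series string R2+R3 = 43.36 kΩ sits in parallel with the 152 kΩ load: 33.74 kΩ.
V_A = 30.1 × 33.74/(2.70 + 33.74) = 27.9 V.

V ≈ 27.9 V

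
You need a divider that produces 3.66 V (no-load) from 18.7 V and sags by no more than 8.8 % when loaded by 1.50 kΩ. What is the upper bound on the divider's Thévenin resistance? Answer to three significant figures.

R_th ≤ 145 Ω

Loading drop = R_th/(R_th + R_L) ≤ 0.0880, so R_th ≤ R_L · ε/(1−ε) = 1.50 kΩ × 0.0880/0.9120 = 145 Ω.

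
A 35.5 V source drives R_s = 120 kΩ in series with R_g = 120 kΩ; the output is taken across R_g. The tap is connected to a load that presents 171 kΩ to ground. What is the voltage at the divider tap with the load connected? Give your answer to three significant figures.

The load sits in parallel with R_g: R_g‖R_L = (120 × 171) / (120 + 171) = 70.52 kΩ.
V_out = 35.5 × 70.52 / (120 + 70.52) = 35.5 × 70.52/190.5 = 13.1 V.

V_out ≈ 13.1 V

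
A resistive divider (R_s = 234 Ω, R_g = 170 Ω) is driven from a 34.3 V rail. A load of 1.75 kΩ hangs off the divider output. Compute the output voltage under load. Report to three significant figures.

The load sits in parallel with R_g: R_g‖R_L = (170 × 1750) / (170 + 1750) = 154.9 Ω.
V_out = 34.3 × 154.9 / (234 + 154.9) = 34.3 × 154.9/388.9 = 13.7 V.

V_out ≈ 13.7 V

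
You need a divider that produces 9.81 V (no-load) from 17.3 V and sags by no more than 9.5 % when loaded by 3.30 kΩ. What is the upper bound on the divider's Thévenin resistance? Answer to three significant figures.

R_th ≤ 346 Ω

Loading drop = R_th/(R_th + R_L) ≤ 0.0950, so R_th ≤ R_L · ε/(1−ε) = 3.30 kΩ × 0.0950/0.9050 = 346 Ω.
(Any R1, R2 with R2/(R1+R2) = 0.567 and R1‖R2 ≤ 346 Ω will meet the spec.)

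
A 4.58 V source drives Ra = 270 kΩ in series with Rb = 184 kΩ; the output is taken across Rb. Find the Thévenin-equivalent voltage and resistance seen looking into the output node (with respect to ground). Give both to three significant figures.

V_th = 1.86 V, R_th = 109 kΩ

V_th is the open-circuit tap voltage: 4.58 × 184/(270 + 184) = 1.86 V.
With the supply zeroed, Ra and Rb appear in parallel from the tap: R_th = Ra‖Rb = (270 × 184)/454.0 = 109 kΩ.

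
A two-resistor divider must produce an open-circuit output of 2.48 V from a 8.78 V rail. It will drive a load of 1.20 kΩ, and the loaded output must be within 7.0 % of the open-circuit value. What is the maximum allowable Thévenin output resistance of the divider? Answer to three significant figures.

Loading drop = R_th/(R_th + R_L) ≤ 0.0700, so R_th ≤ R_L · ε/(1−ε) = 1.20 kΩ × 0.0700/0.9300 = 90.3 Ω.
(Any R1, R2 with R2/(R1+R2) = 0.282 and R1‖R2 ≤ 90.3 Ω will meet the spec.)

R_th ≤ 90.3 Ω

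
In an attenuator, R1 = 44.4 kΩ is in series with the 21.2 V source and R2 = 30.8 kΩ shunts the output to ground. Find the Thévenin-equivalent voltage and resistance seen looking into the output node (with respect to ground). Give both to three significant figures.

V_th = 8.68 V, R_th = 18.2 kΩ

V_th is the open-circuit tap voltage: 21.2 × 30.8/(44.4 + 30.8) = 8.68 V.
With the supply zeroed, R1 and R2 appear in parallel from the tap: R_th = R1‖R2 = (44.4 × 30.8)/75.20 = 18.2 kΩ.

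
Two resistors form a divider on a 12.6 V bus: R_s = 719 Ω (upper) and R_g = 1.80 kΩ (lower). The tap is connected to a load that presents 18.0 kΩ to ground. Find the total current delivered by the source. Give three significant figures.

R_g‖R_L = 1636 Ω, so the source sees R_s + R_g‖R_L = 2355 Ω.
I = 12.6 V / 2355 Ω = 5.35 mA.

I ≈ 5.35 mA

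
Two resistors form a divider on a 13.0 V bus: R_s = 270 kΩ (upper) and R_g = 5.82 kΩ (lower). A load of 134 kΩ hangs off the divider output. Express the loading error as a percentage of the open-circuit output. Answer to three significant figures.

4.08 %

The divider's output (Thévenin) resistance is R_s‖R_g = 5.697 kΩ.
Fractional drop under load = R_th/(R_th + R_L) = 5.697 / (5.697 + 134) = 0.04078.
So the output falls by 4.08 %.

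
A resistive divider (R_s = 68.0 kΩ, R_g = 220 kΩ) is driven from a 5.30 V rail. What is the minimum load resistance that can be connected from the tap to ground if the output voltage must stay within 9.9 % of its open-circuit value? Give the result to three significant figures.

Output resistance R_th = R_s‖R_g = (68.0 × 220)/288.0 = 51.94 kΩ.
The fractional drop is R_th/(R_th + R_L); requiring this ≤ 0.0990 gives R_L ≥ R_th(1/0.0990 − 1) = 51.94 × 9.101 = 473 kΩ.

R_L(min) ≈ 473 kΩ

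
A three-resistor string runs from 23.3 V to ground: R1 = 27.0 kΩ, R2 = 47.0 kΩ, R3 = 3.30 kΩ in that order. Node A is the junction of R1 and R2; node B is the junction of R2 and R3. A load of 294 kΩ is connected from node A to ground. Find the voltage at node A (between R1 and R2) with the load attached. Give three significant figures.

V ≈ 14.3 V

Below node A the series string R2+R3 = 50.30 kΩ sits in parallel with the 294 kΩ load: 42.95 kΩ.
V_A = 23.3 × 42.95/(27.0 + 42.95) = 14.3 V.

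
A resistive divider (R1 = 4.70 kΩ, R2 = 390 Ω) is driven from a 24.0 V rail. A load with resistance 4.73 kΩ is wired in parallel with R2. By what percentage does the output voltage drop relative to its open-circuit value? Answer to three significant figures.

7.07 %

The divider's output (Thévenin) resistance is R1‖R2 = 360.1 Ω.
Fractional drop under load = R_th/(R_th + R_L) = 360.1 / (360.1 + 4730) = 0.07075.
So the output falls by 7.07 %.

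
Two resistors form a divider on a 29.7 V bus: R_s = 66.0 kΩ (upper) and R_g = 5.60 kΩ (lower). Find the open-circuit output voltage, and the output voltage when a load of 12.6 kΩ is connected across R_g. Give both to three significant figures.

Unloaded: 2.32 V; loaded: 1.65 V

Open-circuit: V = 29.7 × 5.60/(66.0 + 5.60) = 2.32 V.
With the load, R_g becomes R_g‖R_L = 3.877 kΩ, so V = 29.7 × 3.877/69.88 = 1.65 V.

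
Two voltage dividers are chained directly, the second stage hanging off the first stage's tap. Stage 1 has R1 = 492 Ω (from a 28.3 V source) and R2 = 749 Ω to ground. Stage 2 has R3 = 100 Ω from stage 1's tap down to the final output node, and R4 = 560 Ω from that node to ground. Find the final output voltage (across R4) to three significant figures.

Stage 2 presents R3+R4 = 660.0 Ω as a load on stage 1's tap.
Stage 1's lower leg becomes R2‖(R3+R4) = 350.8 Ω, so V_mid = 28.3 × 350.8/842.8 = 11.78 V.
Stage 2 is itself unloaded: V_out = V_mid × R4/(R3+R4) = 11.78 × 560/660.0 = 10.0 V.

V_out ≈ 10.0 V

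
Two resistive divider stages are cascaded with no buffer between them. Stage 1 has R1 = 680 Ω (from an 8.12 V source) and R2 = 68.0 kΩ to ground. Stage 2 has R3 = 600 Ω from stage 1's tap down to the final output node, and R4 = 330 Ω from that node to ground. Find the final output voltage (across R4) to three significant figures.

V_out ≈ 1.65 V

Stage 2 presents R3+R4 = 930.0 Ω as a load on stage 1's tap.
Stage 1's lower leg becomes R2‖(R3+R4) = 917.5 Ω, so V_mid = 8.12 × 917.5/1597 = 4.663 V.
Stage 2 is itself unloaded: V_out = V_mid × R4/(R3+R4) = 4.663 × 330/930.0 = 1.65 V.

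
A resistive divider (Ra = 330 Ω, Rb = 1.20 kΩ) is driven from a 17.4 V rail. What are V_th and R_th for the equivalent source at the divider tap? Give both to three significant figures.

V_th = 13.6 V, R_th = 259 Ω

V_th is the open-circuit tap voltage: 17.4 × 1200/(330 + 1200) = 13.6 V.
With the supply zeroed, Ra and Rb appear in parallel from the tap: R_th = Ra‖Rb = (330 × 1200)/1530 = 259 Ω.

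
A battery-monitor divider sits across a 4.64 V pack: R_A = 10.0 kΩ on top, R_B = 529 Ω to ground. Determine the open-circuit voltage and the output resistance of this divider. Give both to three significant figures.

V_th = 0.233 V, R_th = 502 Ω

V_th is the open-circuit tap voltage: 4.64 × 529/(10000 + 529) = 0.233 V.
With the supply zeroed, R_A and R_B appear in parallel from the tap: R_th = R_A‖R_B = (10000 × 529)/10530 = 502 Ω.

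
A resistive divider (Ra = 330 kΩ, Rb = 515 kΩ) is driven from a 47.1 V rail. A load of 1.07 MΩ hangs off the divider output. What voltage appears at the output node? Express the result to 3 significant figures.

The load sits in parallel with Rb: Rb‖R_L = (515 × 1070) / (515 + 1070) = 347.7 kΩ.
V_out = 47.1 × 347.7 / (330 + 347.7) = 47.1 × 347.7/677.7 = 24.2 V.
(Unloaded it would have been 28.7 V.)

V_out ≈ 24.2 V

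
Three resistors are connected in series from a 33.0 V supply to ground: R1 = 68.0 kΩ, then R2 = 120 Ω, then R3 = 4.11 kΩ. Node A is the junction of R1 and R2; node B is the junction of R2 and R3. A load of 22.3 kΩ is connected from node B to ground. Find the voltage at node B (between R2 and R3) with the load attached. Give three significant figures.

At node B, R3 is in parallel with the load: R3‖R_L = 3470 Ω.
Below node A the resistance is R2 + (R3‖R_L) = 3590 Ω, so V_A = 33.0 × 3590/71590 = 1.655 V.
Then V_B = V_A × (R3‖R_L)/(R2 + R3‖R_L) = 1.655 × 3470/3590 = 1.60 V.

V ≈ 1.60 V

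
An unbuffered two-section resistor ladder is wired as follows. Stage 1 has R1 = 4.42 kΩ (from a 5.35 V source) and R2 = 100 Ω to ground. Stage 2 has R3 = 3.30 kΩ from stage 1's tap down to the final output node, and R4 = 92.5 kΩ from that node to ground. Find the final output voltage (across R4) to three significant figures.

V_out ≈ 0.114 V

Stage 2 presents R3+R4 = 95800 Ω as a load on stage 1's tap.
Stage 1's lower leg becomes R2‖(R3+R4) = 99.90 Ω, so V_mid = 5.35 × 99.90/4520 = 0.1182 V.
Stage 2 is itself unloaded: V_out = V_mid × R4/(R3+R4) = 0.1182 × 92500/95800 = 0.114 V.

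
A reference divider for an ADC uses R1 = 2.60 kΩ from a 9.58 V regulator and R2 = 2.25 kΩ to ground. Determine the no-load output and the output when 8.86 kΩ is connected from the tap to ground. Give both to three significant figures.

Open-circuit: V = 9.58 × 2.25/(2.60 + 2.25) = 4.44 V.
With the load, R2 becomes R2‖R_L = 1.794 kΩ, so V = 9.58 × 1.794/4.394 = 3.91 V.

Unloaded: 4.44 V; loaded: 3.91 V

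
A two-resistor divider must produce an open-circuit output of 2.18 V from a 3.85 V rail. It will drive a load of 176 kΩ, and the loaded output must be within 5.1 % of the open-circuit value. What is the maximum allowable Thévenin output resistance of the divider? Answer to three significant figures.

R_th ≤ 9.46 kΩ

Loading drop = R_th/(R_th + R_L) ≤ 0.0510, so R_th ≤ R_L · ε/(1−ε) = 176 kΩ × 0.0510/0.9490 = 9.46 kΩ.
(Any R1, R2 with R2/(R1+R2) = 0.566 and R1‖R2 ≤ 9.46 kΩ will meet the spec.)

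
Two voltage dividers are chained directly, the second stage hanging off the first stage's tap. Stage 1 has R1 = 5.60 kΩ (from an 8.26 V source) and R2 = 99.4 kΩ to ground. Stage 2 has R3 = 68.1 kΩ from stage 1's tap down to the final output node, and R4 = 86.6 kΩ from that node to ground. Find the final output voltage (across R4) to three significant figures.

Stage 2 presents R3+R4 = 154.7 kΩ as a load on stage 1's tap.
Stage 1's lower leg becomes R2‖(R3+R4) = 60.52 kΩ, so V_mid = 8.26 × 60.52/66.12 = 7.560 V.
Stage 2 is itself unloaded: V_out = V_mid × R4/(R3+R4) = 7.560 × 86.6/154.7 = 4.23 V.

V_out ≈ 4.23 V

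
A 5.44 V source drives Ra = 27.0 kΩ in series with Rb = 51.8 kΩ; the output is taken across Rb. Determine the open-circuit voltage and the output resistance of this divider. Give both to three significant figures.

V_th is the open-circuit tap voltage: 5.44 × 51.8/(27.0 + 51.8) = 3.58 V.
With the supply zeroed, Ra and Rb appear in parallel from the tap: R_th = Ra‖Rb = (27.0 × 51.8)/78.80 = 17.7 kΩ.

V_th = 3.58 V, R_th = 17.7 kΩ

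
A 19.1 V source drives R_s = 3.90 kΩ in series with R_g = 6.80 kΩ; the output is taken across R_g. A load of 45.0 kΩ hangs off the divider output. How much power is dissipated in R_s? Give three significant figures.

P ≈ 14.8 mW

Total resistance from the source is R_s + (R_g‖R_L) = 9.807 kΩ, so I = 19.1/9.807 kΩ = 1.948 mA.
P = I²·R_s = (1.948 mA)² × 3.90 kΩ = 14.8 mW.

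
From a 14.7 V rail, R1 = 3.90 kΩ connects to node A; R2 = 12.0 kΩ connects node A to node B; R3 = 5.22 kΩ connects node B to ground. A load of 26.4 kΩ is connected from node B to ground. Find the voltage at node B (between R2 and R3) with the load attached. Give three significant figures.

At node B, R3 is in parallel with the load: R3‖R_L = 4.358 kΩ.
Below node A the resistance is R2 + (R3‖R_L) = 16.36 kΩ, so V_A = 14.7 × 16.36/20.26 = 11.87 V.
Then V_B = V_A × (R3‖R_L)/(R2 + R3‖R_L) = 11.87 × 4.358/16.36 = 3.16 V.

V ≈ 3.16 V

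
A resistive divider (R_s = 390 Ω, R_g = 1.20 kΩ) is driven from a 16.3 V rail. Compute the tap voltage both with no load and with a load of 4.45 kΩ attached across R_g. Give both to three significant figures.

Open-circuit: V = 16.3 × 1200/(390 + 1200) = 12.3 V.
With the load, R_g becomes R_g‖R_L = 945.1 Ω, so V = 16.3 × 945.1/1335 = 11.5 V.

Unloaded: 12.3 V; loaded: 11.5 V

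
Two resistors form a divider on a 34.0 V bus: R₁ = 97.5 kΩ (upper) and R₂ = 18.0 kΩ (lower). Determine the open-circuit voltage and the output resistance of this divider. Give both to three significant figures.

V_th is the open-circuit tap voltage: 34.0 × 18.0/(97.5 + 18.0) = 5.30 V.
With the supply zeroed, R₁ and R₂ appear in parallel from the tap: R_th = R₁‖R₂ = (97.5 × 18.0)/115.5 = 15.2 kΩ.

V_th = 5.30 V, R_th = 15.2 kΩ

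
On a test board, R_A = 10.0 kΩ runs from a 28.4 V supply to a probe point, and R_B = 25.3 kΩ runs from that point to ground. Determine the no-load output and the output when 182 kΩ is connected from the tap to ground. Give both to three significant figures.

Unloaded: 20.4 V; loaded: 19.6 V

Open-circuit: V = 28.4 × 25.3/(10.0 + 25.3) = 20.4 V.
With the load, R_B becomes R_B‖R_L = 22.21 kΩ, so V = 28.4 × 22.21/32.21 = 19.6 V.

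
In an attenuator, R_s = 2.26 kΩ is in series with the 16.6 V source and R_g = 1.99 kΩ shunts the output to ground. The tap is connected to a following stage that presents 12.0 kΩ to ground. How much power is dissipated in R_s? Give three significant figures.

P ≈ 39.6 mW

Total resistance from the source is R_s + (R_g‖R_L) = 3.967 kΩ, so I = 16.6/3.967 kΩ = 4.185 mA.
P = I²·R_s = (4.185 mA)² × 2.26 kΩ = 39.6 mW.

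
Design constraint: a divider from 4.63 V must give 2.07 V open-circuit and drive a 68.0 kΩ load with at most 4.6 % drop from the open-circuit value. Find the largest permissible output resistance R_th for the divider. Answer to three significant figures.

R_th ≤ 3.28 kΩ

Loading drop = R_th/(R_th + R_L) ≤ 0.0460, so R_th ≤ R_L · ε/(1−ε) = 68.0 kΩ × 0.0460/0.9540 = 3.28 kΩ.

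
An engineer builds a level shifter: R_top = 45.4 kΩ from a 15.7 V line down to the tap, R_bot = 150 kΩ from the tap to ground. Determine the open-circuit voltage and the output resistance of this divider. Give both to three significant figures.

V_th is the open-circuit tap voltage: 15.7 × 150/(45.4 + 150) = 12.1 V.
With the supply zeroed, R_top and R_bot appear in parallel from the tap: R_th = R_top‖R_bot = (45.4 × 150)/195.4 = 34.9 kΩ.

V_th = 12.1 V, R_th = 34.9 kΩ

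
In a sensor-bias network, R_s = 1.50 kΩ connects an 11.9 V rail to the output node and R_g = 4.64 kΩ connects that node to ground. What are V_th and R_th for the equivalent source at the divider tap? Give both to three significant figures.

V_th = 8.99 V, R_th = 1.13 kΩ

V_th is the open-circuit tap voltage: 11.9 × 4.64/(1.50 + 4.64) = 8.99 V.
With the supply zeroed, R_s and R_g appear in parallel from the tap: R_th = R_s‖R_g = (1.50 × 4.64)/6.140 = 1.13 kΩ.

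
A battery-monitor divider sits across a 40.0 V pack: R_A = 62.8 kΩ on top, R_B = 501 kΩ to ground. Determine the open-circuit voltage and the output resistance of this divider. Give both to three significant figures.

V_th = 35.5 V, R_th = 55.8 kΩ

V_th is the open-circuit tap voltage: 40.0 × 501/(62.8 + 501) = 35.5 V.
With the supply zeroed, R_A and R_B appear in parallel from the tap: R_th = R_A‖R_B = (62.8 × 501)/563.8 = 55.8 kΩ.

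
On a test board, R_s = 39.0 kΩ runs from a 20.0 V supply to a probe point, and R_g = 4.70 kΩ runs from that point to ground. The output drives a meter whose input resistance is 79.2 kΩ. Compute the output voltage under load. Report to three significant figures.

The load sits in parallel with R_g: R_g‖R_L = (4.70 × 79.2) / (4.70 + 79.2) = 4.437 kΩ.
V_out = 20.0 × 4.437 / (39.0 + 4.437) = 20.0 × 4.437/43.44 = 2.04 V.
(Unloaded it would have been 2.15 V.)

V_out ≈ 2.04 V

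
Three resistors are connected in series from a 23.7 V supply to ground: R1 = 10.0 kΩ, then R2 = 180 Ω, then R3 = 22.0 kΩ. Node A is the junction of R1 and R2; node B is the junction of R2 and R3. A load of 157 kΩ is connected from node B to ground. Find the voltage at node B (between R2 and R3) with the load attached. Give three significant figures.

At node B, R3 is in parallel with the load: R3‖R_L = 19300 Ω.
Below node A the resistance is R2 + (R3‖R_L) = 19480 Ω, so V_A = 23.7 × 19480/29480 = 15.66 V.
Then V_B = V_A × (R3‖R_L)/(R2 + R3‖R_L) = 15.66 × 19300/19480 = 15.5 V.

V ≈ 15.5 V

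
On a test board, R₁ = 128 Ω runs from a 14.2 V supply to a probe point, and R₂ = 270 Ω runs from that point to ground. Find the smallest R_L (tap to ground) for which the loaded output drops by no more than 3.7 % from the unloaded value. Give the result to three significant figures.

R_L(min) ≈ 2.26 kΩ

Output resistance R_th = R₁‖R₂ = (128 × 270)/398.0 = 86.83 Ω.
The fractional drop is R_th/(R_th + R_L); requiring this ≤ 0.0370 gives R_L ≥ R_th(1/0.0370 − 1) = 86.83 × 26.03 = 2.26 kΩ.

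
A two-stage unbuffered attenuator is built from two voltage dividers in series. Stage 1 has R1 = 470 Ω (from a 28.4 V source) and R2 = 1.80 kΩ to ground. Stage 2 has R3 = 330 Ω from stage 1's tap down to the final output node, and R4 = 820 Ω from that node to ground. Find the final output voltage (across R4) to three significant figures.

Stage 2 presents R3+R4 = 1150 Ω as a load on stage 1's tap.
Stage 1's lower leg becomes R2‖(R3+R4) = 701.7 Ω, so V_mid = 28.4 × 701.7/1172 = 17.01 V.
Stage 2 is itself unloaded: V_out = V_mid × R4/(R3+R4) = 17.01 × 820/1150 = 12.1 V.

V_out ≈ 12.1 V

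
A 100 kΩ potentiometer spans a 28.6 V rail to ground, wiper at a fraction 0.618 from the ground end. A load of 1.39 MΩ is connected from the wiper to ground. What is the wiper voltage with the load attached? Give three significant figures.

V ≈ 17.4 V

The wiper splits the pot into (1−α)R = 38.20 kΩ above and αR = 61.80 kΩ below.
Lower section ‖ load = 59.17 kΩ.
V_wiper = 28.6 × 59.17/(38.20 + 59.17) = 17.4 V.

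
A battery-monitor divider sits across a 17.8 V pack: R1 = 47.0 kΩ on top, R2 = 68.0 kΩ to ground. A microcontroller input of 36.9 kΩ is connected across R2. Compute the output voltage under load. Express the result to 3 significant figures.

V_out ≈ 6.00 V

The load sits in parallel with R2: R2‖R_L = (68.0 × 36.9) / (68.0 + 36.9) = 23.92 kΩ.
V_out = 17.8 × 23.92 / (47.0 + 23.92) = 17.8 × 23.92/70.92 = 6.00 V.
(Unloaded it would have been 10.5 V.)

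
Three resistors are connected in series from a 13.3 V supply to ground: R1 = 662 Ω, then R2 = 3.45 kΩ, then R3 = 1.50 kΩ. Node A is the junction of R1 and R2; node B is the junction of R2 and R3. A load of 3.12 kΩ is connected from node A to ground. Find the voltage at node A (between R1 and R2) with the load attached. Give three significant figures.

Below node A the series string R2+R3 = 4950 Ω sits in parallel with the 3120 Ω load: 1914 Ω.
V_A = 13.3 × 1914/(662 + 1914) = 9.88 V.

V ≈ 9.88 V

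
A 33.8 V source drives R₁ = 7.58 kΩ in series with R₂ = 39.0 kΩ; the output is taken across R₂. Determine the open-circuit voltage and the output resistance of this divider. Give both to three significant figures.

V_th = 28.3 V, R_th = 6.35 kΩ

V_th is the open-circuit tap voltage: 33.8 × 39.0/(7.58 + 39.0) = 28.3 V.
With the supply zeroed, R₁ and R₂ appear in parallel from the tap: R_th = R₁‖R₂ = (7.58 × 39.0)/46.58 = 6.35 kΩ.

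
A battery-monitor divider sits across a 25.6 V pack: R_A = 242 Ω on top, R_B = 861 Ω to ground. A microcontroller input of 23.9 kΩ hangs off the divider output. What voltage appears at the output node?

V_out ≈ 19.8 V

The load sits in parallel with R_B: R_B‖R_L = (861 × 23900) / (861 + 23900) = 831.1 Ω.
V_out = 25.6 × 831.1 / (242 + 831.1) = 25.6 × 831.1/1073 = 19.8 V.
(Unloaded it would have been 20.0 V.)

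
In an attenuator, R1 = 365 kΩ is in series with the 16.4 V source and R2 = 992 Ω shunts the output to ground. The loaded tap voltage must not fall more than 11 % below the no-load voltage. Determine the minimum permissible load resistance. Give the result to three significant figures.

R_L(min) ≈ 8.00 kΩ

Output resistance R_th = R1‖R2 = (365000 × 992)/366000 = 989.3 Ω.
The fractional drop is R_th/(R_th + R_L); requiring this ≤ 0.110 gives R_L ≥ R_th(1/0.110 − 1) = 989.3 × 8.091 = 8.00 kΩ.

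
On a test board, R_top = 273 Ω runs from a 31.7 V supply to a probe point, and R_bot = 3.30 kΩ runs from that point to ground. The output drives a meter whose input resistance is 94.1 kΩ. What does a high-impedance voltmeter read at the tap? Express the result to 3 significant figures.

The load sits in parallel with R_bot: R_bot‖R_L = (3300 × 94100) / (3300 + 94100) = 3188 Ω.
V_out = 31.7 × 3188 / (273 + 3188) = 31.7 × 3188/3461 = 29.2 V.

V_out ≈ 29.2 V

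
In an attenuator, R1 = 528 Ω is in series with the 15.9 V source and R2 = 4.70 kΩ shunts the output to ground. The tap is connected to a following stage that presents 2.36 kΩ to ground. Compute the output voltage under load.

The load sits in parallel with R2: R2‖R_L = (4700 × 2360) / (4700 + 2360) = 1571 Ω.
V_out = 15.9 × 1571 / (528 + 1571) = 15.9 × 1571/2099 = 11.9 V.
(Unloaded it would have been 14.3 V.)

V_out ≈ 11.9 V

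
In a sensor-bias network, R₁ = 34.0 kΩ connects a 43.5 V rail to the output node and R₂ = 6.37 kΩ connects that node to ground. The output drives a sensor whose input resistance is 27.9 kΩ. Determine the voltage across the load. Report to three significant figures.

V_out ≈ 5.76 V

The load sits in parallel with R₂: R₂‖R_L = (6.37 × 27.9) / (6.37 + 27.9) = 5.186 kΩ.
V_out = 43.5 × 5.186 / (34.0 + 5.186) = 43.5 × 5.186/39.19 = 5.76 V.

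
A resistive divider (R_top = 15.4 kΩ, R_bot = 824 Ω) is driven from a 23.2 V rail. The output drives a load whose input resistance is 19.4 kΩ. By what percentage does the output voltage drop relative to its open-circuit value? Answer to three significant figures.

The divider's output (Thévenin) resistance is R_top‖R_bot = 782.1 Ω.
Fractional drop under load = R_th/(R_th + R_L) = 782.1 / (782.1 + 19400) = 0.03875.
So the output falls by 3.88 %.

3.88 %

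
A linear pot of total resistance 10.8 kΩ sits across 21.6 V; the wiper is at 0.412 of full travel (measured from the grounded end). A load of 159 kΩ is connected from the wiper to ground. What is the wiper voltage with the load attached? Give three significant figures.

The wiper splits the pot into (1−α)R = 6.350 kΩ above and αR = 4.450 kΩ below.
Lower section ‖ load = 4.328 kΩ.
V_wiper = 21.6 × 4.328/(6.350 + 4.328) = 8.76 V.

V ≈ 8.76 V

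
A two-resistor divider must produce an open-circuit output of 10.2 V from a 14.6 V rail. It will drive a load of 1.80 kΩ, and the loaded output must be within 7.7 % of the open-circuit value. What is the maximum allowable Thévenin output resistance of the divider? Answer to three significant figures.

R_th ≤ 150 Ω

Loading drop = R_th/(R_th + R_L) ≤ 0.0770, so R_th ≤ R_L · ε/(1−ε) = 1.80 kΩ × 0.0770/0.9230 = 150 Ω.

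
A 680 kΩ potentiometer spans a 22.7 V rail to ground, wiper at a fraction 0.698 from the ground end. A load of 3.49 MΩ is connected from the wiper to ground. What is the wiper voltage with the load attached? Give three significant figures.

The wiper splits the pot into (1−α)R = 205.4 kΩ above and αR = 474.6 kΩ below.
Lower section ‖ load = 417.8 kΩ.
V_wiper = 22.7 × 417.8/(205.4 + 417.8) = 15.2 V.

V ≈ 15.2 V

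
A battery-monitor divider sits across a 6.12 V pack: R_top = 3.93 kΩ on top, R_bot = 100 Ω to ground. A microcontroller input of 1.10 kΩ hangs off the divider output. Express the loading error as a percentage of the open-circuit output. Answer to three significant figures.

8.14 %

Unloaded V = 6.12 × 100/4030 = 0.15186 V.
Loaded: R_bot‖R_L = 91.67 Ω, giving V = 6.12 × 91.67/4022 = 0.13949 V.
Drop = (0.15186 − 0.13949) / 0.15186 = 8.14 %.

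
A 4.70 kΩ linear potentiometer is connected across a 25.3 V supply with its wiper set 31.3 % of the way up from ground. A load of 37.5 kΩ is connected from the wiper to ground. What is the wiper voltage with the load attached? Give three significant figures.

V ≈ 7.71 V

The wiper splits the pot into (1−α)R = 3.229 kΩ above and αR = 1.471 kΩ below.
Lower section ‖ load = 1.416 kΩ.
V_wiper = 25.3 × 1.416/(3.229 + 1.416) = 7.71 V.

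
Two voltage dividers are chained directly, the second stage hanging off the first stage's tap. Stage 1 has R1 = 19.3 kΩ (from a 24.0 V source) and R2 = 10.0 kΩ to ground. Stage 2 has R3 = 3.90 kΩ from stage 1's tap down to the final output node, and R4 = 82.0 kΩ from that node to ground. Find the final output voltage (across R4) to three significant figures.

V_out ≈ 7.26 V

Stage 2 presents R3+R4 = 85.90 kΩ as a load on stage 1's tap.
Stage 1's lower leg becomes R2‖(R3+R4) = 8.957 kΩ, so V_mid = 24.0 × 8.957/28.26 = 7.608 V.
Stage 2 is itself unloaded: V_out = V_mid × R4/(R3+R4) = 7.608 × 82.0/85.90 = 7.26 V.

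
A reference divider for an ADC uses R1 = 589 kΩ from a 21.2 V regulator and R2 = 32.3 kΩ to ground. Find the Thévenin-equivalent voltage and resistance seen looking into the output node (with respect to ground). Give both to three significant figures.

V_th = 1.10 V, R_th = 30.6 kΩ

V_th is the open-circuit tap voltage: 21.2 × 32.3/(589 + 32.3) = 1.10 V.
With the supply zeroed, R1 and R2 appear in parallel from the tap: R_th = R1‖R2 = (589 × 32.3)/621.3 = 30.6 kΩ.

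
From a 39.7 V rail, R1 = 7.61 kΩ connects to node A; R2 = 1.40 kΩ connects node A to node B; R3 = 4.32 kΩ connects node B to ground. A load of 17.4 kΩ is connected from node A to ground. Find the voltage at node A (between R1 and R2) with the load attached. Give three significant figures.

V ≈ 14.3 V

Below node A the series string R2+R3 = 5.720 kΩ sits in parallel with the 17.4 kΩ load: 4.305 kΩ.
V_A = 39.7 × 4.305/(7.61 + 4.305) = 14.3 V.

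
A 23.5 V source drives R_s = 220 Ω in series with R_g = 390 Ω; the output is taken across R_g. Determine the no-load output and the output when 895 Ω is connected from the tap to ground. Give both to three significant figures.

Open-circuit: V = 23.5 × 390/(220 + 390) = 15.0 V.
With the load, R_g becomes R_g‖R_L = 271.6 Ω, so V = 23.5 × 271.6/491.6 = 13.0 V.

Unloaded: 15.0 V; loaded: 13.0 V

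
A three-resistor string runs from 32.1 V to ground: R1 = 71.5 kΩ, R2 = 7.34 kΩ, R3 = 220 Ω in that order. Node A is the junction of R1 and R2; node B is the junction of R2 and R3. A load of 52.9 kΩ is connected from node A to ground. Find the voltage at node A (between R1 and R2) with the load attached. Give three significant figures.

Below node A the series string R2+R3 = 7560 Ω sits in parallel with the 52900 Ω load: 6615 Ω.
V_A = 32.1 × 6615/(71500 + 6615) = 2.72 V.

V ≈ 2.72 V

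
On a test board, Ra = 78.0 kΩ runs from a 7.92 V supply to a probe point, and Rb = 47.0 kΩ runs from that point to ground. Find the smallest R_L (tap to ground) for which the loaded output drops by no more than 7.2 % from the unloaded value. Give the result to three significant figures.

Output resistance R_th = Ra‖Rb = (78.0 × 47.0)/125.0 = 29.33 kΩ.
The fractional drop is R_th/(R_th + R_L); requiring this ≤ 0.0720 gives R_L ≥ R_th(1/0.0720 − 1) = 29.33 × 12.89 = 378 kΩ.

R_L(min) ≈ 378 kΩ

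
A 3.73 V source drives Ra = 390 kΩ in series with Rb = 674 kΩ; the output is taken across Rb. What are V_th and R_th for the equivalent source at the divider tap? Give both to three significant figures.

V_th = 2.36 V, R_th = 247 kΩ

V_th is the open-circuit tap voltage: 3.73 × 674/(390 + 674) = 2.36 V.
With the supply zeroed, Ra and Rb appear in parallel from the tap: R_th = Ra‖Rb = (390 × 674)/1064 = 247 kΩ.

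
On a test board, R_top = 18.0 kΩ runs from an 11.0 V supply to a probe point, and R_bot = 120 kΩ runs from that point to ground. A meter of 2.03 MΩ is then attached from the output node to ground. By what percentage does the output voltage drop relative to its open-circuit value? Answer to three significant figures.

0.765 %

The divider's output (Thévenin) resistance is R_top‖R_bot = 15.65 kΩ.
Fractional drop under load = R_th/(R_th + R_L) = 15.65 / (15.65 + 2030) = 0.007651.
So the output falls by 0.765 %.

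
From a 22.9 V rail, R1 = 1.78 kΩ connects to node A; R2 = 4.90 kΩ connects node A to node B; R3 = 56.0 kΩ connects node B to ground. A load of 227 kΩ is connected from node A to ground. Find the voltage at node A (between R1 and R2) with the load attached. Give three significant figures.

V ≈ 22.1 V

Below node A the series string R2+R3 = 60.90 kΩ sits in parallel with the 227 kΩ load: 48.02 kΩ.
V_A = 22.9 × 48.02/(1.78 + 48.02) = 22.1 V.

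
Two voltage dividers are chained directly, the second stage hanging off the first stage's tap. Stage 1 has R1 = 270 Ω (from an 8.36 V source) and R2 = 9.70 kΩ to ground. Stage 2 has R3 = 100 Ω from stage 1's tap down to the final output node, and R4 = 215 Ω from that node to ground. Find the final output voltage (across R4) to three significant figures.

V_out ≈ 3.03 V

Stage 2 presents R3+R4 = 315.0 Ω as a load on stage 1's tap.
Stage 1's lower leg becomes R2‖(R3+R4) = 305.1 Ω, so V_mid = 8.36 × 305.1/575.1 = 4.435 V.
Stage 2 is itself unloaded: V_out = V_mid × R4/(R3+R4) = 4.435 × 215/315.0 = 3.03 V.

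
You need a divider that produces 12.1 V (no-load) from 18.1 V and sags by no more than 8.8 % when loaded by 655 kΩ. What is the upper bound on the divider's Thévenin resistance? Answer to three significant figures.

R_th ≤ 63.2 kΩ

Loading drop = R_th/(R_th + R_L) ≤ 0.0880, so R_th ≤ R_L · ε/(1−ε) = 655 kΩ × 0.0880/0.9120 = 63.2 kΩ.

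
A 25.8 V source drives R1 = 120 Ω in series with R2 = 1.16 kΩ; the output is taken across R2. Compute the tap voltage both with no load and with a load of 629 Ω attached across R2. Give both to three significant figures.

Unloaded: 23.4 V; loaded: 19.9 V

Open-circuit: V = 25.8 × 1160/(120 + 1160) = 23.4 V.
With the load, R2 becomes R2‖R_L = 407.8 Ω, so V = 25.8 × 407.8/527.8 = 19.9 V.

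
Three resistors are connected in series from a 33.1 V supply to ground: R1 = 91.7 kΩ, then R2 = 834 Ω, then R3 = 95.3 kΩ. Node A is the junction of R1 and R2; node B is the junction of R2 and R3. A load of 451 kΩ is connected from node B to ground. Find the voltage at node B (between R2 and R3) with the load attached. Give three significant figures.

V ≈ 15.2 V

At node B, R3 is in parallel with the load: R3‖R_L = 78680 Ω.
Below node A the resistance is R2 + (R3‖R_L) = 79510 Ω, so V_A = 33.1 × 79510/171200 = 15.37 V.
Then V_B = V_A × (R3‖R_L)/(R2 + R3‖R_L) = 15.37 × 78680/79510 = 15.2 V.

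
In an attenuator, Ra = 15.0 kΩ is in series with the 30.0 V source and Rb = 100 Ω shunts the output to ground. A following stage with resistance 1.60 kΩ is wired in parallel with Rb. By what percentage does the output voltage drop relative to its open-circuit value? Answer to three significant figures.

5.85 %

The divider's output (Thévenin) resistance is Ra‖Rb = 99.34 Ω.
Fractional drop under load = R_th/(R_th + R_L) = 99.34 / (99.34 + 1600) = 0.05846.
So the output falls by 5.85 %.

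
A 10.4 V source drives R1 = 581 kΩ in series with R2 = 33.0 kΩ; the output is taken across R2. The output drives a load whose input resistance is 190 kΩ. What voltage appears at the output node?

The load sits in parallel with R2: R2‖R_L = (33.0 × 190) / (33.0 + 190) = 28.12 kΩ.
V_out = 10.4 × 28.12 / (581 + 28.12) = 10.4 × 28.12/609.1 = 0.480 V.

V_out ≈ 0.480 V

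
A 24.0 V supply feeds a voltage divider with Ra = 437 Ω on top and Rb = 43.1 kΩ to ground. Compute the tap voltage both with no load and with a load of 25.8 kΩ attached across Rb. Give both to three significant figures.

Unloaded: 23.8 V; loaded: 23.4 V

Open-circuit: V = 24.0 × 43100/(437 + 43100) = 23.8 V.
With the load, Rb becomes Rb‖R_L = 16140 Ω, so V = 24.0 × 16140/16580 = 23.4 V.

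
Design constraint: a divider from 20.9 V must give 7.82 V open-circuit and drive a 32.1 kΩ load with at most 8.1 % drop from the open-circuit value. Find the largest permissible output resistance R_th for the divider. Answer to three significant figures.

Loading drop = R_th/(R_th + R_L) ≤ 0.0810, so R_th ≤ R_L · ε/(1−ε) = 32.1 kΩ × 0.0810/0.9190 = 2.83 kΩ.

R_th ≤ 2.83 kΩ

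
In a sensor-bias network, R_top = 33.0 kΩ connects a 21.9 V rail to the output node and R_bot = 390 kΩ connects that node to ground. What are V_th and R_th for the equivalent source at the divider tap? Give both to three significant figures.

V_th is the open-circuit tap voltage: 21.9 × 390/(33.0 + 390) = 20.2 V.
With the supply zeroed, R_top and R_bot appear in parallel from the tap: R_th = R_top‖R_bot = (33.0 × 390)/423.0 = 30.4 kΩ.

V_th = 20.2 V, R_th = 30.4 kΩ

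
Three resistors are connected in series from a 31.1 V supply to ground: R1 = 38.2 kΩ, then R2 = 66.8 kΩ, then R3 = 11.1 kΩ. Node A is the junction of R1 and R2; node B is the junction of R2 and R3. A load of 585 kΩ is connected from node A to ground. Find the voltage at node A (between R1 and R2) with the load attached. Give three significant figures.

Below node A the series string R2+R3 = 77.90 kΩ sits in parallel with the 585 kΩ load: 68.75 kΩ.
V_A = 31.1 × 68.75/(38.2 + 68.75) = 20.0 V.

V ≈ 20.0 V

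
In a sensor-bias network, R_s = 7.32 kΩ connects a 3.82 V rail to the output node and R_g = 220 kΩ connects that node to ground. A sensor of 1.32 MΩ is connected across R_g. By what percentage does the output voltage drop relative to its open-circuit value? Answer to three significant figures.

The divider's output (Thévenin) resistance is R_s‖R_g = 7.084 kΩ.
Fractional drop under load = R_th/(R_th + R_L) = 7.084 / (7.084 + 1320) = 0.005338.
So the output falls by 0.534 %.

0.534 %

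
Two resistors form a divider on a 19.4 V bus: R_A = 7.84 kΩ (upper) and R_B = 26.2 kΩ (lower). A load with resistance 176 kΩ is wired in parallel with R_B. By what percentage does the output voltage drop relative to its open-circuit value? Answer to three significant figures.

3.31 %

The divider's output (Thévenin) resistance is R_A‖R_B = 6.034 kΩ.
Fractional drop under load = R_th/(R_th + R_L) = 6.034 / (6.034 + 176) = 0.03315.
So the output falls by 3.31 %.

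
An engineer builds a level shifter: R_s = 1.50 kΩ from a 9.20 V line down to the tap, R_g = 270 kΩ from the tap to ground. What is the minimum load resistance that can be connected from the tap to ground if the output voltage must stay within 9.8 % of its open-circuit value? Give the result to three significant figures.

Output resistance R_th = R_s‖R_g = (1.50 × 270)/271.5 = 1.492 kΩ.
The fractional drop is R_th/(R_th + R_L); requiring this ≤ 0.0980 gives R_L ≥ R_th(1/0.0980 − 1) = 1.492 × 9.204 = 13.7 kΩ.

R_L(min) ≈ 13.7 kΩ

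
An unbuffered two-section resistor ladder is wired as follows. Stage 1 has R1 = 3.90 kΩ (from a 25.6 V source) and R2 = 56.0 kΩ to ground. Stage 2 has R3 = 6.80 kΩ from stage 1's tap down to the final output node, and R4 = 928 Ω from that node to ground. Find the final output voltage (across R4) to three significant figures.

Stage 2 presents R3+R4 = 7728 Ω as a load on stage 1's tap.
Stage 1's lower leg becomes R2‖(R3+R4) = 6791 Ω, so V_mid = 25.6 × 6791/10690 = 16.26 V.
Stage 2 is itself unloaded: V_out = V_mid × R4/(R3+R4) = 16.26 × 928/7728 = 1.95 V.

V_out ≈ 1.95 V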